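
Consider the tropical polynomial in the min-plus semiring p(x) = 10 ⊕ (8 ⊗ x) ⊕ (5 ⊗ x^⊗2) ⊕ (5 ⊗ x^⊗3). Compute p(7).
p(7) = 10

A tropical monomial a ⊗ x^⊗i evaluates to a + i · x. Evaluating each term at x = 7:
  Term 0 contributes 10 + 0 · 7 = 10
  Term 1 contributes 8 + 1 · 7 = 15
  Term 2 contributes 5 + 2 · 7 = 19
  Term 3 contributes 5 + 3 · 7 = 26
p(7) = ⊕ of these = min[10, 15, 19, 26] = 10.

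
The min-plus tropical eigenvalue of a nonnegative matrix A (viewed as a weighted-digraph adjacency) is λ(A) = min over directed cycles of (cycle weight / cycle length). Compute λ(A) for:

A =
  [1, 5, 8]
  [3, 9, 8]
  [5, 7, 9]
λ(A) = 1

Enumerate directed cycles and compute their means (weight / length). Sample:
  cycle 0 → 0: weight = 1, length = 1, mean = 1/1 ≈ 1.000
  cycle 1 → 1: weight = 9, length = 1, mean = 9/1 ≈ 9.000
  cycle 2 → 2: weight = 9, length = 1, mean = 9/1 ≈ 9.000
  cycle 0 → 1 → 0: weight = 8, length = 2, mean = 8/2 ≈ 4.000
  cycle 0 → 2 → 0: weight = 13, length = 2, mean = 13/2 ≈ 6.500
  cycle 1 → 0 → 1: weight = 8, length = 2, mean = 8/2 ≈ 4.000
Minimum mean = 1.000, attained e.g. along the cycle 0 → 0 with weight 1 and length 1. So λ(A) = 1/1 = 1.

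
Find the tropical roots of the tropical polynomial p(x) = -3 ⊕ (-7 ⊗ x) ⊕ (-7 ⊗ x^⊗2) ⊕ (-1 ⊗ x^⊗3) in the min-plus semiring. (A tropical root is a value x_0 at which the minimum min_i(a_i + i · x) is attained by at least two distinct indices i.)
Roots: {-6, 0, 4}

Each tropical root is a break point of the lower envelope of the lines y = a_i + i · x (there are 4 lines, with slopes 0, 1, ..., 3). Only the lines that attain the minimum somewhere contribute to roots; other lines are dominated. Here the surviving (envelope) indices are i = 3, i = 2, i = 1, i = 0.
Intersections between consecutive envelope lines give the roots: for adjacent envelope indices i < j the intersection is x = (a_i − a_j) / (j − i). Reading off the sorted break points: {-6, 0, 4}.
Verification: at each break x_0, at least two indices attain the minimum of min_i(a_i + i · x_0).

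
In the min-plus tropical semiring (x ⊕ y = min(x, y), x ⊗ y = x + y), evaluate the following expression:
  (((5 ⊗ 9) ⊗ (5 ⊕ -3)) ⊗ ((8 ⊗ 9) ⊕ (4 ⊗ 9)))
(((5 ⊗ 9) ⊗ (5 ⊕ -3)) ⊗ ((8 ⊗ 9) ⊕ (4 ⊗ 9))) = 24

Expand innermost to outermost. Recall ⊕ takes the minimum of its arguments and ⊗ takes their sum. Working out the expression (((5 ⊗ 9) ⊗ (5 ⊕ -3)) ⊗ ((8 ⊗ 9) ⊕ (4 ⊗ 9))) gives 24.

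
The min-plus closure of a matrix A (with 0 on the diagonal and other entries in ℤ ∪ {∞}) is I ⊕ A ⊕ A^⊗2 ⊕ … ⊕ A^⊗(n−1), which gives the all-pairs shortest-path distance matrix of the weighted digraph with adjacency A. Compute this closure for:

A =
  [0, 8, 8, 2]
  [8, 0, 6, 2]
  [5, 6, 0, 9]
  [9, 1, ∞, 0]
Closure =
  [0, 3, 8, 2]
  [8, 0, 6, 2]
  [5, 6, 0, 7]
  [9, 1, 7, 0]

This is the Floyd-Warshall all-pairs shortest-path computation. For each intermediate vertex k = 0, 1, …, 3, update dist[i][j] ← min(dist[i][j], dist[i][k] + dist[k][j]). The final matrix gives, for each (i, j), the minimum total weight of any directed path from i to j (possibly empty when i = j).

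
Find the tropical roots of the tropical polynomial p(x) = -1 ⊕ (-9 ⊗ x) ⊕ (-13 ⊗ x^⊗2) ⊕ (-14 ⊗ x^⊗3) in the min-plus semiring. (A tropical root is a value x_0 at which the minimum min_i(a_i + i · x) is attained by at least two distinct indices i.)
Roots: {1, 4, 8}

Each tropical root is a break point of the lower envelope of the lines y = a_i + i · x (there are 4 lines, with slopes 0, 1, ..., 3). Only the lines that attain the minimum somewhere contribute to roots; other lines are dominated. Here the surviving (envelope) indices are i = 3, i = 2, i = 1, i = 0.
Intersections between consecutive envelope lines give the roots: for adjacent envelope indices i < j the intersection is x = (a_i − a_j) / (j − i). Reading off the sorted break points: {1, 4, 8}.
Verification: at each break x_0, at least two indices attain the minimum of min_i(a_i + i · x_0).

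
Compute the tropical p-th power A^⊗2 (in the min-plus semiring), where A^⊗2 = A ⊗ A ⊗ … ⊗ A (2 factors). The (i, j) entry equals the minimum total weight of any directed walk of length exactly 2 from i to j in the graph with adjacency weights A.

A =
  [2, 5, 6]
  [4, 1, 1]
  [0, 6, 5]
A^⊗2 =
  [4, 6, 6]
  [1, 2, 2]
  [2, 5, 6]

Each entry (A^⊗2)_ij equals the minimum over all length-2 walks i = v_0 → v_1 → … → v_2 = j of Σ_t A[v_t][v_{t+1}]. For example, for (i, j) = (0, 2) we minimise over 3 possible intermediate vertex sequences; the minimum is 6, attained along the walk 0 → 1 → 2.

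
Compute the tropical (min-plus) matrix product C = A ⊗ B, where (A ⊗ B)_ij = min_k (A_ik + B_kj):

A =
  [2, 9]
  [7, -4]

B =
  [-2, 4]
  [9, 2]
A ⊗ B =
  [0, 6]
  [5, -2]

Apply the min-plus product entry-by-entry:
  C[0][0] = min over k of (A[0][0] + B[0][0] = 2 + -2 = 0, A[0][1] + B[1][0] = 9 + 9 = 18) = 0 (attained at k = 0)
  C[0][1] = min over k of (A[0][0] + B[0][1] = 2 + 4 = 6, A[0][1] + B[1][1] = 9 + 2 = 11) = 6 (attained at k = 0)
  C[1][0] = min over k of (A[1][0] + B[0][0] = 7 + -2 = 5, A[1][1] + B[1][0] = -4 + 9 = 5) = 5 (attained at k = 0)
  C[1][1] = min over k of (A[1][0] + B[0][1] = 7 + 4 = 11, A[1][1] + B[1][1] = -4 + 2 = -2) = -2 (attained at k = 1)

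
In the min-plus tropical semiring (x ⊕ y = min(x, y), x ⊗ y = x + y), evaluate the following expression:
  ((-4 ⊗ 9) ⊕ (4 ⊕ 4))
((-4 ⊗ 9) ⊕ (4 ⊕ 4)) = 4

Expand innermost to outermost. Recall ⊕ takes the minimum of its arguments and ⊗ takes their sum. Working out the expression ((-4 ⊗ 9) ⊕ (4 ⊕ 4)) gives 4.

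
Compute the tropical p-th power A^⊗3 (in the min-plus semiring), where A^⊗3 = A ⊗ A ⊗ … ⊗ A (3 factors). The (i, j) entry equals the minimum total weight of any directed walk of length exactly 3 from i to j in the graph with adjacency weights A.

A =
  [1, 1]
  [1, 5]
A^⊗3 =
  [3, 3]
  [3, 3]

Each entry (A^⊗3)_ij equals the minimum over all length-3 walks i = v_0 → v_1 → … → v_3 = j of Σ_t A[v_t][v_{t+1}]. For example, for (i, j) = (0, 1) we minimise over 4 possible intermediate vertex sequences; the minimum is 3, attained along the walk 0 → 0 → 0 → 1.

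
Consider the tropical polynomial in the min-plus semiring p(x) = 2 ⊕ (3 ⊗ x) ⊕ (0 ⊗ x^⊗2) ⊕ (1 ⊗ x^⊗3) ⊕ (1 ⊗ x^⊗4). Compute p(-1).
p(-1) = -3

A tropical monomial a ⊗ x^⊗i evaluates to a + i · x. Evaluating each term at x = -1:
  Term 0 contributes 2 + 0 · -1 = 2
  Term 1 contributes 3 + 1 · -1 = 2
  Term 2 contributes 0 + 2 · -1 = -2
  Term 3 contributes 1 + 3 · -1 = -2
  Term 4 contributes 1 + 4 · -1 = -3
p(-1) = ⊕ of these = min[2, 2, -2, -2, -3] = -3.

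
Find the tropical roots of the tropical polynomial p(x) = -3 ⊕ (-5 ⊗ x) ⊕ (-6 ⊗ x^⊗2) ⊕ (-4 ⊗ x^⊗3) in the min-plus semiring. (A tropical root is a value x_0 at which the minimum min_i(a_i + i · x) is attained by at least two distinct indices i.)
Roots: {-2, 1, 2}

Each tropical root is a break point of the lower envelope of the lines y = a_i + i · x (there are 4 lines, with slopes 0, 1, ..., 3). Only the lines that attain the minimum somewhere contribute to roots; other lines are dominated. Here the surviving (envelope) indices are i = 3, i = 2, i = 1, i = 0.
Intersections between consecutive envelope lines give the roots: for adjacent envelope indices i < j the intersection is x = (a_i − a_j) / (j − i). Reading off the sorted break points: {-2, 1, 2}.
Verification: at each break x_0, at least two indices attain the minimum of min_i(a_i + i · x_0).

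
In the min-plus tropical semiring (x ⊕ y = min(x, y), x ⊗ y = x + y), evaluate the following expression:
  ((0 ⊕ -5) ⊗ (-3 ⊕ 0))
((0 ⊕ -5) ⊗ (-3 ⊕ 0)) = -8

Expand innermost to outermost. Recall ⊕ takes the minimum of its arguments and ⊗ takes their sum. Working out the expression ((0 ⊕ -5) ⊗ (-3 ⊕ 0)) gives -8.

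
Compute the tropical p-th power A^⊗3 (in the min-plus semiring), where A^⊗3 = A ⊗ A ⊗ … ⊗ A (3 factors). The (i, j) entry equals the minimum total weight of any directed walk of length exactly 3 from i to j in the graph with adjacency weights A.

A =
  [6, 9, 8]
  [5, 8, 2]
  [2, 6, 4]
A^⊗3 =
  [13, 17, 15]
  [8, 12, 10]
  [10, 14, 12]

Each entry (A^⊗3)_ij equals the minimum over all length-3 walks i = v_0 → v_1 → … → v_3 = j of Σ_t A[v_t][v_{t+1}]. For example, for (i, j) = (0, 2) we minimise over 9 possible intermediate vertex sequences; the minimum is 15, attained along the walk 0 → 1 → 2 → 2.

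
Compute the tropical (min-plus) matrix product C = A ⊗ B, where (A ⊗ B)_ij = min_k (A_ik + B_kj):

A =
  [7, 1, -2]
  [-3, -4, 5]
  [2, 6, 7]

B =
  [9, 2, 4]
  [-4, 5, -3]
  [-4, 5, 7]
A ⊗ B =
  [-6, 3, -2]
  [-8, -1, -7]
  [2, 4, 3]

Apply the min-plus product entry-by-entry:
  C[0][0] = min over k of (A[0][0] + B[0][0] = 7 + 9 = 16, A[0][1] + B[1][0] = 1 + -4 = -3, A[0][2] + B[2][0] = -2 + -4 = -6) = -6 (attained at k = 2)
  C[0][1] = min over k of (A[0][0] + B[0][1] = 7 + 2 = 9, A[0][1] + B[1][1] = 1 + 5 = 6, A[0][2] + B[2][1] = -2 + 5 = 3) = 3 (attained at k = 2)
  C[0][2] = min over k of (A[0][0] + B[0][2] = 7 + 4 = 11, A[0][1] + B[1][2] = 1 + -3 = -2, A[0][2] + B[2][2] = -2 + 7 = 5) = -2 (attained at k = 1)
  C[1][0] = min over k of (A[1][0] + B[0][0] = -3 + 9 = 6, A[1][1] + B[1][0] = -4 + -4 = -8, A[1][2] + B[2][0] = 5 + -4 = 1) = -8 (attained at k = 1)
  C[1][1] = min over k of (A[1][0] + B[0][1] = -3 + 2 = -1, A[1][1] + B[1][1] = -4 + 5 = 1, A[1][2] + B[2][1] = 5 + 5 = 10) = -1 (attained at k = 0)
  C[1][2] = min over k of (A[1][0] + B[0][2] = -3 + 4 = 1, A[1][1] + B[1][2] = -4 + -3 = -7, A[1][2] + B[2][2] = 5 + 7 = 12) = -7 (attained at k = 1)
  C[2][0] = min over k of (A[2][0] + B[0][0] = 2 + 9 = 11, A[2][1] + B[1][0] = 6 + -4 = 2, A[2][2] + B[2][0] = 7 + -4 = 3) = 2 (attained at k = 1)
  C[2][1] = min over k of (A[2][0] + B[0][1] = 2 + 2 = 4, A[2][1] + B[1][1] = 6 + 5 = 11, A[2][2] + B[2][1] = 7 + 5 = 12) = 4 (attained at k = 0)
  C[2][2] = min over k of (A[2][0] + B[0][2] = 2 + 4 = 6, A[2][1] + B[1][2] = 6 + -3 = 3, A[2][2] + B[2][2] = 7 + 7 = 14) = 3 (attained at k = 1)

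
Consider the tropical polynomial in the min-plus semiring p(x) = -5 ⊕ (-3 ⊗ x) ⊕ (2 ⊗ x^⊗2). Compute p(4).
p(4) = -5

A tropical monomial a ⊗ x^⊗i evaluates to a + i · x. Evaluating each term at x = 4:
  Term 0 contributes -5 + 0 · 4 = -5
  Term 1 contributes -3 + 1 · 4 = 1
  Term 2 contributes 2 + 2 · 4 = 10
p(4) = ⊕ of these = min[-5, 1, 10] = -5.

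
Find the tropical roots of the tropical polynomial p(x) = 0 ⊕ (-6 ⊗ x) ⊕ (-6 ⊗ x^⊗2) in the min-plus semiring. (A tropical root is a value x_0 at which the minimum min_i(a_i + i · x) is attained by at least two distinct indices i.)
Roots: {0, 6}

Each tropical root is a break point of the lower envelope of the lines y = a_i + i · x (there are 3 lines, with slopes 0, 1, ..., 2). Only the lines that attain the minimum somewhere contribute to roots; other lines are dominated. Here the surviving (envelope) indices are i = 2, i = 1, i = 0.
Intersections between consecutive envelope lines give the roots: for adjacent envelope indices i < j the intersection is x = (a_i − a_j) / (j − i). Reading off the sorted break points: {0, 6}.
Verification: at each break x_0, at least two indices attain the minimum of min_i(a_i + i · x_0).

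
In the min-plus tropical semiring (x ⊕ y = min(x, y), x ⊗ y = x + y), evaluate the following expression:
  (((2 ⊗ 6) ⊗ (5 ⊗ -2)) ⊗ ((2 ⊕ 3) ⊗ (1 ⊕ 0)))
(((2 ⊗ 6) ⊗ (5 ⊗ -2)) ⊗ ((2 ⊕ 3) ⊗ (1 ⊕ 0))) = 13

Expand innermost to outermost. Recall ⊕ takes the minimum of its arguments and ⊗ takes their sum. Working out the expression (((2 ⊗ 6) ⊗ (5 ⊗ -2)) ⊗ ((2 ⊕ 3) ⊗ (1 ⊕ 0))) gives 13.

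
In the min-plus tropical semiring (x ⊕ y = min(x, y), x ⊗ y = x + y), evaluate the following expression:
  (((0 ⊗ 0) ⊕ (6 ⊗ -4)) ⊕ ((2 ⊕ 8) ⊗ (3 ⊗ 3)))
(((0 ⊗ 0) ⊕ (6 ⊗ -4)) ⊕ ((2 ⊕ 8) ⊗ (3 ⊗ 3))) = 0

Expand innermost to outermost. Recall ⊕ takes the minimum of its arguments and ⊗ takes their sum. Working out the expression (((0 ⊗ 0) ⊕ (6 ⊗ -4)) ⊕ ((2 ⊕ 8) ⊗ (3 ⊗ 3))) gives 0.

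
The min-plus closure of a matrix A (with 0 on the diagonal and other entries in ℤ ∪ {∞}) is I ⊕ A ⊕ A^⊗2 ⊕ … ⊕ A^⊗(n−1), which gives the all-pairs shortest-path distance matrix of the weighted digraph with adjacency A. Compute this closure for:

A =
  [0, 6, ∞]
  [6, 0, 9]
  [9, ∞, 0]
Closure =
  [0, 6, 15]
  [6, 0, 9]
  [9, 15, 0]

This is the Floyd-Warshall all-pairs shortest-path computation. For each intermediate vertex k = 0, 1, …, 2, update dist[i][j] ← min(dist[i][j], dist[i][k] + dist[k][j]). The final matrix gives, for each (i, j), the minimum total weight of any directed path from i to j (possibly empty when i = j).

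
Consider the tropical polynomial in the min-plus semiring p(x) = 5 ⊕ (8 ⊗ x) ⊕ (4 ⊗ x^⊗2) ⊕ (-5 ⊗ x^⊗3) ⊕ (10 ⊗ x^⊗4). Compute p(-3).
p(-3) = -14

A tropical monomial a ⊗ x^⊗i evaluates to a + i · x. Evaluating each term at x = -3:
  Term 0 contributes 5 + 0 · -3 = 5
  Term 1 contributes 8 + 1 · -3 = 5
  Term 2 contributes 4 + 2 · -3 = -2
  Term 3 contributes -5 + 3 · -3 = -14
  Term 4 contributes 10 + 4 · -3 = -2
p(-3) = ⊕ of these = min[5, 5, -2, -14, -2] = -14.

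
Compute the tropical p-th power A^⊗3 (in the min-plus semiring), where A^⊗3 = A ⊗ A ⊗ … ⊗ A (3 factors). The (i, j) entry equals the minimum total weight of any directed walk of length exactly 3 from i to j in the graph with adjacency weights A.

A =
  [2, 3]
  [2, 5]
A^⊗3 =
  [6, 7]
  [6, 7]

Each entry (A^⊗3)_ij equals the minimum over all length-3 walks i = v_0 → v_1 → … → v_3 = j of Σ_t A[v_t][v_{t+1}]. For example, for (i, j) = (0, 1) we minimise over 4 possible intermediate vertex sequences; the minimum is 7, attained along the walk 0 → 0 → 0 → 1.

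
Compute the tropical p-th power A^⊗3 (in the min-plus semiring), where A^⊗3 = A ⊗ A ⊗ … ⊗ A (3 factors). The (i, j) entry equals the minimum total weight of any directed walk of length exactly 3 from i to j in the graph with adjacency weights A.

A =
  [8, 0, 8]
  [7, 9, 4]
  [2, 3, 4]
A^⊗3 =
  [6, 7, 8]
  [10, 6, 11]
  [9, 6, 6]

Each entry (A^⊗3)_ij equals the minimum over all length-3 walks i = v_0 → v_1 → … → v_3 = j of Σ_t A[v_t][v_{t+1}]. For example, for (i, j) = (0, 2) we minimise over 9 possible intermediate vertex sequences; the minimum is 8, attained along the walk 0 → 1 → 2 → 2.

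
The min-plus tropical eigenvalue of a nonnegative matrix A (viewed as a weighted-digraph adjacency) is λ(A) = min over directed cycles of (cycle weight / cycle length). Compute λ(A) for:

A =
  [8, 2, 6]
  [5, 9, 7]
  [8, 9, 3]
λ(A) = 3

Enumerate directed cycles and compute their means (weight / length). Sample:
  cycle 0 → 0: weight = 8, length = 1, mean = 8/1 ≈ 8.000
  cycle 1 → 1: weight = 9, length = 1, mean = 9/1 ≈ 9.000
  cycle 2 → 2: weight = 3, length = 1, mean = 3/1 ≈ 3.000
  cycle 0 → 1 → 0: weight = 7, length = 2, mean = 7/2 ≈ 3.500
  cycle 0 → 2 → 0: weight = 14, length = 2, mean = 14/2 ≈ 7.000
  cycle 1 → 0 → 1: weight = 7, length = 2, mean = 7/2 ≈ 3.500
Minimum mean = 3.000, attained e.g. along the cycle 2 → 2 with weight 3 and length 1. So λ(A) = 3/1 = 3.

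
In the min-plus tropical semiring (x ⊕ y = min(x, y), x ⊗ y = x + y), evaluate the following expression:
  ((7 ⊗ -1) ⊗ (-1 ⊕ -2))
((7 ⊗ -1) ⊗ (-1 ⊕ -2)) = 4

Expand innermost to outermost. Recall ⊕ takes the minimum of its arguments and ⊗ takes their sum. Working out the expression ((7 ⊗ -1) ⊗ (-1 ⊕ -2)) gives 4.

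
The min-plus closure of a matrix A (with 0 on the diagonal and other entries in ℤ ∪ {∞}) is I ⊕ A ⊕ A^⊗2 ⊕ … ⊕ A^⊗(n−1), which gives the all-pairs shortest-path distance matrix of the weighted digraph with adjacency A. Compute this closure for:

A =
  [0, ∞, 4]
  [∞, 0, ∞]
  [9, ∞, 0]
Closure =
  [0, ∞, 4]
  [∞, 0, ∞]
  [9, ∞, 0]

This is the Floyd-Warshall all-pairs shortest-path computation. For each intermediate vertex k = 0, 1, …, 2, update dist[i][j] ← min(dist[i][j], dist[i][k] + dist[k][j]). The final matrix gives, for each (i, j), the minimum total weight of any directed path from i to j (possibly empty when i = j).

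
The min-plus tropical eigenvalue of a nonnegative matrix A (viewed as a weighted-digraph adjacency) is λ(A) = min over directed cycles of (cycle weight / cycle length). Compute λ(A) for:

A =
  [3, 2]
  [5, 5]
λ(A) = 3

Enumerate directed cycles and compute their means (weight / length). Sample:
  cycle 0 → 0: weight = 3, length = 1, mean = 3/1 ≈ 3.000
  cycle 1 → 1: weight = 5, length = 1, mean = 5/1 ≈ 5.000
  cycle 0 → 1 → 0: weight = 7, length = 2, mean = 7/2 ≈ 3.500
  cycle 1 → 0 → 1: weight = 7, length = 2, mean = 7/2 ≈ 3.500
Minimum mean = 3.000, attained e.g. along the cycle 0 → 0 with weight 3 and length 1. So λ(A) = 3/1 = 3.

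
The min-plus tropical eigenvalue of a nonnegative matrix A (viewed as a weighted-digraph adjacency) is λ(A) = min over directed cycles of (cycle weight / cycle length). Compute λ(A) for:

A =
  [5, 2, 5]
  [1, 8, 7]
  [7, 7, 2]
λ(A) = 3/2

Enumerate directed cycles and compute their means (weight / length). Sample:
  cycle 0 → 0: weight = 5, length = 1, mean = 5/1 ≈ 5.000
  cycle 1 → 1: weight = 8, length = 1, mean = 8/1 ≈ 8.000
  cycle 2 → 2: weight = 2, length = 1, mean = 2/1 ≈ 2.000
  cycle 0 → 1 → 0: weight = 3, length = 2, mean = 3/2 ≈ 1.500
  cycle 0 → 2 → 0: weight = 12, length = 2, mean = 12/2 ≈ 6.000
  cycle 1 → 0 → 1: weight = 3, length = 2, mean = 3/2 ≈ 1.500
Minimum mean = 1.500, attained e.g. along the cycle 0 → 1 → 0 with weight 3 and length 2. So λ(A) = 3/2 = 3/2.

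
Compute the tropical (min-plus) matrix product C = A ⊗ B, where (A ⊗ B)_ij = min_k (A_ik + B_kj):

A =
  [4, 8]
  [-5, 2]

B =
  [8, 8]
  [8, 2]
A ⊗ B =
  [12, 10]
  [3, 3]

Apply the min-plus product entry-by-entry:
  C[0][0] = min over k of (A[0][0] + B[0][0] = 4 + 8 = 12, A[0][1] + B[1][0] = 8 + 8 = 16) = 12 (attained at k = 0)
  C[0][1] = min over k of (A[0][0] + B[0][1] = 4 + 8 = 12, A[0][1] + B[1][1] = 8 + 2 = 10) = 10 (attained at k = 1)
  C[1][0] = min over k of (A[1][0] + B[0][0] = -5 + 8 = 3, A[1][1] + B[1][0] = 2 + 8 = 10) = 3 (attained at k = 0)
  C[1][1] = min over k of (A[1][0] + B[0][1] = -5 + 8 = 3, A[1][1] + B[1][1] = 2 + 2 = 4) = 3 (attained at k = 0)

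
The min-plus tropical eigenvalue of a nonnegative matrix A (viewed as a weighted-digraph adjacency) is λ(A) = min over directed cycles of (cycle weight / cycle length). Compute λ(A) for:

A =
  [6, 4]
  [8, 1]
λ(A) = 1

Enumerate directed cycles and compute their means (weight / length). Sample:
  cycle 0 → 0: weight = 6, length = 1, mean = 6/1 ≈ 6.000
  cycle 1 → 1: weight = 1, length = 1, mean = 1/1 ≈ 1.000
  cycle 0 → 1 → 0: weight = 12, length = 2, mean = 12/2 ≈ 6.000
  cycle 1 → 0 → 1: weight = 12, length = 2, mean = 12/2 ≈ 6.000
Minimum mean = 1.000, attained e.g. along the cycle 1 → 1 with weight 1 and length 1. So λ(A) = 1/1 = 1.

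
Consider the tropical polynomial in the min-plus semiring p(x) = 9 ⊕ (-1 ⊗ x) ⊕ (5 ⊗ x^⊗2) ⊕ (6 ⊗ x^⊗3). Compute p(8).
p(8) = 7

A tropical monomial a ⊗ x^⊗i evaluates to a + i · x. Evaluating each term at x = 8:
  Term 0 contributes 9 + 0 · 8 = 9
  Term 1 contributes -1 + 1 · 8 = 7
  Term 2 contributes 5 + 2 · 8 = 21
  Term 3 contributes 6 + 3 · 8 = 30
p(8) = ⊕ of these = min[9, 7, 21, 30] = 7.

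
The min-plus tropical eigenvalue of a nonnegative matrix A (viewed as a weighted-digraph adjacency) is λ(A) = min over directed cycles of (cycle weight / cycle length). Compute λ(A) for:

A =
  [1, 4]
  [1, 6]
λ(A) = 1

Enumerate directed cycles and compute their means (weight / length). Sample:
  cycle 0 → 0: weight = 1, length = 1, mean = 1/1 ≈ 1.000
  cycle 1 → 1: weight = 6, length = 1, mean = 6/1 ≈ 6.000
  cycle 0 → 1 → 0: weight = 5, length = 2, mean = 5/2 ≈ 2.500
  cycle 1 → 0 → 1: weight = 5, length = 2, mean = 5/2 ≈ 2.500
Minimum mean = 1.000, attained e.g. along the cycle 0 → 0 with weight 1 and length 1. So λ(A) = 1/1 = 1.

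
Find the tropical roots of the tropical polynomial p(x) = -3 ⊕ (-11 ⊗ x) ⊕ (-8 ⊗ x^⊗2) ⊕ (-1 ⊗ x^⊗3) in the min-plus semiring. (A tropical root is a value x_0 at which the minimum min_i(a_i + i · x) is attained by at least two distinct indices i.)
Roots: {-7, -3, 8}

Each tropical root is a break point of the lower envelope of the lines y = a_i + i · x (there are 4 lines, with slopes 0, 1, ..., 3). Only the lines that attain the minimum somewhere contribute to roots; other lines are dominated. Here the surviving (envelope) indices are i = 3, i = 2, i = 1, i = 0.
Intersections between consecutive envelope lines give the roots: for adjacent envelope indices i < j the intersection is x = (a_i − a_j) / (j − i). Reading off the sorted break points: {-7, -3, 8}.
Verification: at each break x_0, at least two indices attain the minimum of min_i(a_i + i · x_0).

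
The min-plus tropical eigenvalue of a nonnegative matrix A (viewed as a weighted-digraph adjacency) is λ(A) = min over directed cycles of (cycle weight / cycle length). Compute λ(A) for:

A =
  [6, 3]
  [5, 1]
λ(A) = 1

Enumerate directed cycles and compute their means (weight / length). Sample:
  cycle 0 → 0: weight = 6, length = 1, mean = 6/1 ≈ 6.000
  cycle 1 → 1: weight = 1, length = 1, mean = 1/1 ≈ 1.000
  cycle 0 → 1 → 0: weight = 8, length = 2, mean = 8/2 ≈ 4.000
  cycle 1 → 0 → 1: weight = 8, length = 2, mean = 8/2 ≈ 4.000
Minimum mean = 1.000, attained e.g. along the cycle 1 → 1 with weight 1 and length 1. So λ(A) = 1/1 = 1.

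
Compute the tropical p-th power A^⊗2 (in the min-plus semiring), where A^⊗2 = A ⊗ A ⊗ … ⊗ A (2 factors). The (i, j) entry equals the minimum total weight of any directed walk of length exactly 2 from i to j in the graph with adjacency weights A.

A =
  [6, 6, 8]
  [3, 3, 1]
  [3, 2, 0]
A^⊗2 =
  [9, 9, 7]
  [4, 3, 1]
  [3, 2, 0]

Each entry (A^⊗2)_ij equals the minimum over all length-2 walks i = v_0 → v_1 → … → v_2 = j of Σ_t A[v_t][v_{t+1}]. For example, for (i, j) = (0, 2) we minimise over 3 possible intermediate vertex sequences; the minimum is 7, attained along the walk 0 → 1 → 2.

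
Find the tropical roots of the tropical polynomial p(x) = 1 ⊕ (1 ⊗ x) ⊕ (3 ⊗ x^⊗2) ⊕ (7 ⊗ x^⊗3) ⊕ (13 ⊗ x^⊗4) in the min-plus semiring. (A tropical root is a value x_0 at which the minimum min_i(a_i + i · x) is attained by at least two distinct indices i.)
Roots: {-6, -4, -2, 0}

Each tropical root is a break point of the lower envelope of the lines y = a_i + i · x (there are 5 lines, with slopes 0, 1, ..., 4). Only the lines that attain the minimum somewhere contribute to roots; other lines are dominated. Here the surviving (envelope) indices are i = 4, i = 3, i = 2, i = 1, i = 0.
Intersections between consecutive envelope lines give the roots: for adjacent envelope indices i < j the intersection is x = (a_i − a_j) / (j − i). Reading off the sorted break points: {-6, -4, -2, 0}.
Verification: at each break x_0, at least two indices attain the minimum of min_i(a_i + i · x_0).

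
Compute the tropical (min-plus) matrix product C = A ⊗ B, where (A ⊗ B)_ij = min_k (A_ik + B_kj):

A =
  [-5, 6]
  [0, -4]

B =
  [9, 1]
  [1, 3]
A ⊗ B =
  [4, -4]
  [-3, -1]

Apply the min-plus product entry-by-entry:
  C[0][0] = min over k of (A[0][0] + B[0][0] = -5 + 9 = 4, A[0][1] + B[1][0] = 6 + 1 = 7) = 4 (attained at k = 0)
  C[0][1] = min over k of (A[0][0] + B[0][1] = -5 + 1 = -4, A[0][1] + B[1][1] = 6 + 3 = 9) = -4 (attained at k = 0)
  C[1][0] = min over k of (A[1][0] + B[0][0] = 0 + 9 = 9, A[1][1] + B[1][0] = -4 + 1 = -3) = -3 (attained at k = 1)
  C[1][1] = min over k of (A[1][0] + B[0][1] = 0 + 1 = 1, A[1][1] + B[1][1] = -4 + 3 = -1) = -1 (attained at k = 1)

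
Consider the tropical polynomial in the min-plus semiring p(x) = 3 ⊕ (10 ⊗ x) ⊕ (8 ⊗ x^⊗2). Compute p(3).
p(3) = 3

A tropical monomial a ⊗ x^⊗i evaluates to a + i · x. Evaluating each term at x = 3:
  Term 0 contributes 3 + 0 · 3 = 3
  Term 1 contributes 10 + 1 · 3 = 13
  Term 2 contributes 8 + 2 · 3 = 14
p(3) = ⊕ of these = min[3, 13, 14] = 3.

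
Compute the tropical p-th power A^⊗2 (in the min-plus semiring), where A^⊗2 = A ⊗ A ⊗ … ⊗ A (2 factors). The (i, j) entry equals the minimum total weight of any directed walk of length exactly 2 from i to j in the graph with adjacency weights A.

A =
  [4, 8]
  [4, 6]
A^⊗2 =
  [8, 12]
  [8, 12]

Each entry (A^⊗2)_ij equals the minimum over all length-2 walks i = v_0 → v_1 → … → v_2 = j of Σ_t A[v_t][v_{t+1}]. For example, for (i, j) = (0, 1) we minimise over 2 possible intermediate vertex sequences; the minimum is 12, attained along the walk 0 → 0 → 1.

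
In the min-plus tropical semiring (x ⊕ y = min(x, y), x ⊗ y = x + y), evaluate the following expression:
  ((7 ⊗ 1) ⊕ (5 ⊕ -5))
((7 ⊗ 1) ⊕ (5 ⊕ -5)) = -5

Expand innermost to outermost. Recall ⊕ takes the minimum of its arguments and ⊗ takes their sum. Working out the expression ((7 ⊗ 1) ⊕ (5 ⊕ -5)) gives -5.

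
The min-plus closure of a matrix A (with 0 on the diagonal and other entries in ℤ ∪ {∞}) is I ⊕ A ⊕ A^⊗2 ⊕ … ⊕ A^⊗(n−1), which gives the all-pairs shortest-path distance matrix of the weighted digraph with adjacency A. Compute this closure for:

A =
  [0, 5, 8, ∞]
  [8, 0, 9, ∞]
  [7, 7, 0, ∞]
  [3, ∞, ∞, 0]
Closure =
  [0, 5, 8, ∞]
  [8, 0, 9, ∞]
  [7, 7, 0, ∞]
  [3, 8, 11, 0]

This is the Floyd-Warshall all-pairs shortest-path computation. For each intermediate vertex k = 0, 1, …, 3, update dist[i][j] ← min(dist[i][j], dist[i][k] + dist[k][j]). The final matrix gives, for each (i, j), the minimum total weight of any directed path from i to j (possibly empty when i = j).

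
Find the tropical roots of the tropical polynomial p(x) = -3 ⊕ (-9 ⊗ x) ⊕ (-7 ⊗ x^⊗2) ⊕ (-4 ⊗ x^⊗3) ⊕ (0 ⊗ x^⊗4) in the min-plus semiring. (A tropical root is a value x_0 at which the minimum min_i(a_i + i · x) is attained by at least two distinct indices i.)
Roots: {-4, -3, -2, 6}

Each tropical root is a break point of the lower envelope of the lines y = a_i + i · x (there are 5 lines, with slopes 0, 1, ..., 4). Only the lines that attain the minimum somewhere contribute to roots; other lines are dominated. Here the surviving (envelope) indices are i = 4, i = 3, i = 2, i = 1, i = 0.
Intersections between consecutive envelope lines give the roots: for adjacent envelope indices i < j the intersection is x = (a_i − a_j) / (j − i). Reading off the sorted break points: {-4, -3, -2, 6}.
Verification: at each break x_0, at least two indices attain the minimum of min_i(a_i + i · x_0).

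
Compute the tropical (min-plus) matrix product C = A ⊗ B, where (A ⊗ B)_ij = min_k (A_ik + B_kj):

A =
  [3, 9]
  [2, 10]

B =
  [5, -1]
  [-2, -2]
A ⊗ B =
  [7, 2]
  [7, 1]

Apply the min-plus product entry-by-entry:
  C[0][0] = min over k of (A[0][0] + B[0][0] = 3 + 5 = 8, A[0][1] + B[1][0] = 9 + -2 = 7) = 7 (attained at k = 1)
  C[0][1] = min over k of (A[0][0] + B[0][1] = 3 + -1 = 2, A[0][1] + B[1][1] = 9 + -2 = 7) = 2 (attained at k = 0)
  C[1][0] = min over k of (A[1][0] + B[0][0] = 2 + 5 = 7, A[1][1] + B[1][0] = 10 + -2 = 8) = 7 (attained at k = 0)
  C[1][1] = min over k of (A[1][0] + B[0][1] = 2 + -1 = 1, A[1][1] + B[1][1] = 10 + -2 = 8) = 1 (attained at k = 0)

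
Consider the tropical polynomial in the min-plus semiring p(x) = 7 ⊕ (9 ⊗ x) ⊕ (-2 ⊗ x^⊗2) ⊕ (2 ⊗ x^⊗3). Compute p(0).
p(0) = -2

A tropical monomial a ⊗ x^⊗i evaluates to a + i · x. Evaluating each term at x = 0:
  Term 0 contributes 7 + 0 · 0 = 7
  Term 1 contributes 9 + 1 · 0 = 9
  Term 2 contributes -2 + 2 · 0 = -2
  Term 3 contributes 2 + 3 · 0 = 2
p(0) = ⊕ of these = min[7, 9, -2, 2] = -2.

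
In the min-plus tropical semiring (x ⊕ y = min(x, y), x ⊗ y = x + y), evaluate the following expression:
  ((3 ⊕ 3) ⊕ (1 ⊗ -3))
((3 ⊕ 3) ⊕ (1 ⊗ -3)) = -2

Expand innermost to outermost. Recall ⊕ takes the minimum of its arguments and ⊗ takes their sum. Working out the expression ((3 ⊕ 3) ⊕ (1 ⊗ -3)) gives -2.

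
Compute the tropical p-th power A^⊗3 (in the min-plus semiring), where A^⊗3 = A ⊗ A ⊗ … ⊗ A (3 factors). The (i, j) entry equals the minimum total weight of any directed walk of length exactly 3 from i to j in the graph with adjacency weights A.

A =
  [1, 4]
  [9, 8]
A^⊗3 =
  [3, 6]
  [11, 14]

Each entry (A^⊗3)_ij equals the minimum over all length-3 walks i = v_0 → v_1 → … → v_3 = j of Σ_t A[v_t][v_{t+1}]. For example, for (i, j) = (0, 1) we minimise over 4 possible intermediate vertex sequences; the minimum is 6, attained along the walk 0 → 0 → 0 → 1.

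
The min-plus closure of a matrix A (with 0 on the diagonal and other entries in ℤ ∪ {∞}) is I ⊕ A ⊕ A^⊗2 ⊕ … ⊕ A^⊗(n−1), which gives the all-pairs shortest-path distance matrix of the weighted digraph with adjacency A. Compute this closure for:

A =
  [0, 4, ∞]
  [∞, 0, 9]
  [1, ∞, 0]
Closure =
  [0, 4, 13]
  [10, 0, 9]
  [1, 5, 0]

This is the Floyd-Warshall all-pairs shortest-path computation. For each intermediate vertex k = 0, 1, …, 2, update dist[i][j] ← min(dist[i][j], dist[i][k] + dist[k][j]). The final matrix gives, for each (i, j), the minimum total weight of any directed path from i to j (possibly empty when i = j).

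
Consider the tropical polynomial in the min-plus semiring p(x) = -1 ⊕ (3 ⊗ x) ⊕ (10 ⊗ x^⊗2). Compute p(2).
p(2) = -1

A tropical monomial a ⊗ x^⊗i evaluates to a + i · x. Evaluating each term at x = 2:
  Term 0 contributes -1 + 0 · 2 = -1
  Term 1 contributes 3 + 1 · 2 = 5
  Term 2 contributes 10 + 2 · 2 = 14
p(2) = ⊕ of these = min[-1, 5, 14] = -1.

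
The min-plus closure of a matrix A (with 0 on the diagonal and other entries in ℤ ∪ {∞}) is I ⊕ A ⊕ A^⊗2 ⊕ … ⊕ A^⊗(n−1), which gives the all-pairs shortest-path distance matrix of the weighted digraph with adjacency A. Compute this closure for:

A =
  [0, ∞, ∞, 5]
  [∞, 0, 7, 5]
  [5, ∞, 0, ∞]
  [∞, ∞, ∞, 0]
Closure =
  [0, ∞, ∞, 5]
  [12, 0, 7, 5]
  [5, ∞, 0, 10]
  [∞, ∞, ∞, 0]

This is the Floyd-Warshall all-pairs shortest-path computation. For each intermediate vertex k = 0, 1, …, 3, update dist[i][j] ← min(dist[i][j], dist[i][k] + dist[k][j]). The final matrix gives, for each (i, j), the minimum total weight of any directed path from i to j (possibly empty when i = j).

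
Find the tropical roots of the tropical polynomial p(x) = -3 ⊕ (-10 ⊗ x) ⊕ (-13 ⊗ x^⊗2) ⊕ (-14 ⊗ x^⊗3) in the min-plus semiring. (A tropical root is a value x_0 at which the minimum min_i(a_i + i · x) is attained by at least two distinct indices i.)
Roots: {1, 3, 7}

Each tropical root is a break point of the lower envelope of the lines y = a_i + i · x (there are 4 lines, with slopes 0, 1, ..., 3). Only the lines that attain the minimum somewhere contribute to roots; other lines are dominated. Here the surviving (envelope) indices are i = 3, i = 2, i = 1, i = 0.
Intersections between consecutive envelope lines give the roots: for adjacent envelope indices i < j the intersection is x = (a_i − a_j) / (j − i). Reading off the sorted break points: {1, 3, 7}.
Verification: at each break x_0, at least two indices attain the minimum of min_i(a_i + i · x_0).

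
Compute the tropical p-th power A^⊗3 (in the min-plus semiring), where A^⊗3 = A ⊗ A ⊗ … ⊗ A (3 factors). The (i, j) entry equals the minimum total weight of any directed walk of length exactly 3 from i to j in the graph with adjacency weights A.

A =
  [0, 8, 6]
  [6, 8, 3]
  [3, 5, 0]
A^⊗3 =
  [0, 8, 6]
  [6, 8, 3]
  [3, 5, 0]

Each entry (A^⊗3)_ij equals the minimum over all length-3 walks i = v_0 → v_1 → … → v_3 = j of Σ_t A[v_t][v_{t+1}]. For example, for (i, j) = (0, 2) we minimise over 9 possible intermediate vertex sequences; the minimum is 6, attained along the walk 0 → 0 → 0 → 2.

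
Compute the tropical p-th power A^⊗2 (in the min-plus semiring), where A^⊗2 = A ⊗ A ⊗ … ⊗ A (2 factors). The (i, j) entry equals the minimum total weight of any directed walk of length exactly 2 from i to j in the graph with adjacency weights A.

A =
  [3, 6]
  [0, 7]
A^⊗2 =
  [6, 9]
  [3, 6]

Each entry (A^⊗2)_ij equals the minimum over all length-2 walks i = v_0 → v_1 → … → v_2 = j of Σ_t A[v_t][v_{t+1}]. For example, for (i, j) = (0, 1) we minimise over 2 possible intermediate vertex sequences; the minimum is 9, attained along the walk 0 → 0 → 1.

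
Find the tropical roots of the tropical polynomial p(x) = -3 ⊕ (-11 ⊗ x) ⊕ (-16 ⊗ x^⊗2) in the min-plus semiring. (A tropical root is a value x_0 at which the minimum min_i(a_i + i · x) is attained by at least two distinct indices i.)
Roots: {5, 8}

Each tropical root is a break point of the lower envelope of the lines y = a_i + i · x (there are 3 lines, with slopes 0, 1, ..., 2). Only the lines that attain the minimum somewhere contribute to roots; other lines are dominated. Here the surviving (envelope) indices are i = 2, i = 1, i = 0.
Intersections between consecutive envelope lines give the roots: for adjacent envelope indices i < j the intersection is x = (a_i − a_j) / (j − i). Reading off the sorted break points: {5, 8}.
Verification: at each break x_0, at least two indices attain the minimum of min_i(a_i + i · x_0).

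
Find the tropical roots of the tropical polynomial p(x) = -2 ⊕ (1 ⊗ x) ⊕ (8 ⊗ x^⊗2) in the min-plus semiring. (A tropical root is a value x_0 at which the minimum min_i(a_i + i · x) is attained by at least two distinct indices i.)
Roots: {-7, -3}

Each tropical root is a break point of the lower envelope of the lines y = a_i + i · x (there are 3 lines, with slopes 0, 1, ..., 2). Only the lines that attain the minimum somewhere contribute to roots; other lines are dominated. Here the surviving (envelope) indices are i = 2, i = 1, i = 0.
Intersections between consecutive envelope lines give the roots: for adjacent envelope indices i < j the intersection is x = (a_i − a_j) / (j − i). Reading off the sorted break points: {-7, -3}.
Verification: at each break x_0, at least two indices attain the minimum of min_i(a_i + i · x_0).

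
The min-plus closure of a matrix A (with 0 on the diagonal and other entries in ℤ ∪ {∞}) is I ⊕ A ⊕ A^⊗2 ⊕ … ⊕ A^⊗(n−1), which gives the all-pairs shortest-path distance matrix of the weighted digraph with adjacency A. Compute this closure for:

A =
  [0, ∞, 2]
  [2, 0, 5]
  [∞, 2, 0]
Closure =
  [0, 4, 2]
  [2, 0, 4]
  [4, 2, 0]

This is the Floyd-Warshall all-pairs shortest-path computation. For each intermediate vertex k = 0, 1, …, 2, update dist[i][j] ← min(dist[i][j], dist[i][k] + dist[k][j]). The final matrix gives, for each (i, j), the minimum total weight of any directed path from i to j (possibly empty when i = j).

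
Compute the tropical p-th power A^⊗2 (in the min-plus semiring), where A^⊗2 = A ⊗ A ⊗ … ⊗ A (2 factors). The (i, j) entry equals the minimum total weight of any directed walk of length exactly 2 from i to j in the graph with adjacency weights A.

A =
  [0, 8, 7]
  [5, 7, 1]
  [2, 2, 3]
A^⊗2 =
  [0, 8, 7]
  [3, 3, 4]
  [2, 5, 3]

Each entry (A^⊗2)_ij equals the minimum over all length-2 walks i = v_0 → v_1 → … → v_2 = j of Σ_t A[v_t][v_{t+1}]. For example, for (i, j) = (0, 2) we minimise over 3 possible intermediate vertex sequences; the minimum is 7, attained along the walk 0 → 0 → 2.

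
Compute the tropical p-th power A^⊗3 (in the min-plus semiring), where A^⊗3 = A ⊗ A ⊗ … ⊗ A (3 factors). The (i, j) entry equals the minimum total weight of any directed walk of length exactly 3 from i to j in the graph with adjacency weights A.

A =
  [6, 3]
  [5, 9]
A^⊗3 =
  [14, 11]
  [13, 14]

Each entry (A^⊗3)_ij equals the minimum over all length-3 walks i = v_0 → v_1 → … → v_3 = j of Σ_t A[v_t][v_{t+1}]. For example, for (i, j) = (0, 1) we minimise over 4 possible intermediate vertex sequences; the minimum is 11, attained along the walk 0 → 1 → 0 → 1.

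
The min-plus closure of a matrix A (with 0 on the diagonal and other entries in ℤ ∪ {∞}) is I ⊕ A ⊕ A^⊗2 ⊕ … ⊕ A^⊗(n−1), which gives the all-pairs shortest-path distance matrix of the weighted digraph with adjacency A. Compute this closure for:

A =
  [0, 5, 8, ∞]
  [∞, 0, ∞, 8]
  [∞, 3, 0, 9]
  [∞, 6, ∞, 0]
Closure =
  [0, 5, 8, 13]
  [∞, 0, ∞, 8]
  [∞, 3, 0, 9]
  [∞, 6, ∞, 0]

This is the Floyd-Warshall all-pairs shortest-path computation. For each intermediate vertex k = 0, 1, …, 3, update dist[i][j] ← min(dist[i][j], dist[i][k] + dist[k][j]). The final matrix gives, for each (i, j), the minimum total weight of any directed path from i to j (possibly empty when i = j).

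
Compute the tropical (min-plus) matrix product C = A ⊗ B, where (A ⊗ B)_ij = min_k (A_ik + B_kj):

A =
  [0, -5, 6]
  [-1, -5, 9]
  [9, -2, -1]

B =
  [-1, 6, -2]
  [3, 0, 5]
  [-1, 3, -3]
A ⊗ B =
  [-2, -5, -2]
  [-2, -5, -3]
  [-2, -2, -4]

Apply the min-plus product entry-by-entry:
  C[0][0] = min over k of (A[0][0] + B[0][0] = 0 + -1 = -1, A[0][1] + B[1][0] = -5 + 3 = -2, A[0][2] + B[2][0] = 6 + -1 = 5) = -2 (attained at k = 1)
  C[0][1] = min over k of (A[0][0] + B[0][1] = 0 + 6 = 6, A[0][1] + B[1][1] = -5 + 0 = -5, A[0][2] + B[2][1] = 6 + 3 = 9) = -5 (attained at k = 1)
  C[0][2] = min over k of (A[0][0] + B[0][2] = 0 + -2 = -2, A[0][1] + B[1][2] = -5 + 5 = 0, A[0][2] + B[2][2] = 6 + -3 = 3) = -2 (attained at k = 0)
  C[1][0] = min over k of (A[1][0] + B[0][0] = -1 + -1 = -2, A[1][1] + B[1][0] = -5 + 3 = -2, A[1][2] + B[2][0] = 9 + -1 = 8) = -2 (attained at k = 0)
  C[1][1] = min over k of (A[1][0] + B[0][1] = -1 + 6 = 5, A[1][1] + B[1][1] = -5 + 0 = -5, A[1][2] + B[2][1] = 9 + 3 = 12) = -5 (attained at k = 1)
  C[1][2] = min over k of (A[1][0] + B[0][2] = -1 + -2 = -3, A[1][1] + B[1][2] = -5 + 5 = 0, A[1][2] + B[2][2] = 9 + -3 = 6) = -3 (attained at k = 0)
  C[2][0] = min over k of (A[2][0] + B[0][0] = 9 + -1 = 8, A[2][1] + B[1][0] = -2 + 3 = 1, A[2][2] + B[2][0] = -1 + -1 = -2) = -2 (attained at k = 2)
  C[2][1] = min over k of (A[2][0] + B[0][1] = 9 + 6 = 15, A[2][1] + B[1][1] = -2 + 0 = -2, A[2][2] + B[2][1] = -1 + 3 = 2) = -2 (attained at k = 1)
  C[2][2] = min over k of (A[2][0] + B[0][2] = 9 + -2 = 7, A[2][1] + B[1][2] = -2 + 5 = 3, A[2][2] + B[2][2] = -1 + -3 = -4) = -4 (attained at k = 2)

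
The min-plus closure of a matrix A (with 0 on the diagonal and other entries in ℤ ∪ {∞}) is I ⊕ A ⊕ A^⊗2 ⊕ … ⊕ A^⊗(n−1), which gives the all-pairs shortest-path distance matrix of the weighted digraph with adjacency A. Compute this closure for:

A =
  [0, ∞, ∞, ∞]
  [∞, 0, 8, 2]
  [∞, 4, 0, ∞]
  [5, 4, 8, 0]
Closure =
  [0, ∞, ∞, ∞]
  [7, 0, 8, 2]
  [11, 4, 0, 6]
  [5, 4, 8, 0]

This is the Floyd-Warshall all-pairs shortest-path computation. For each intermediate vertex k = 0, 1, …, 3, update dist[i][j] ← min(dist[i][j], dist[i][k] + dist[k][j]). The final matrix gives, for each (i, j), the minimum total weight of any directed path from i to j (possibly empty when i = j).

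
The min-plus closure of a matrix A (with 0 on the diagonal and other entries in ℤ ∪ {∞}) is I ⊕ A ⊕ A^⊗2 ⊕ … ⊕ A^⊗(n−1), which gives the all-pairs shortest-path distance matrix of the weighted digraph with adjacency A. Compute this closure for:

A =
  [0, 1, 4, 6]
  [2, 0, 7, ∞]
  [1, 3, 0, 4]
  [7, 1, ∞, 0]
Closure =
  [0, 1, 4, 6]
  [2, 0, 6, 8]
  [1, 2, 0, 4]
  [3, 1, 7, 0]

This is the Floyd-Warshall all-pairs shortest-path computation. For each intermediate vertex k = 0, 1, …, 3, update dist[i][j] ← min(dist[i][j], dist[i][k] + dist[k][j]). The final matrix gives, for each (i, j), the minimum total weight of any directed path from i to j (possibly empty when i = j).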